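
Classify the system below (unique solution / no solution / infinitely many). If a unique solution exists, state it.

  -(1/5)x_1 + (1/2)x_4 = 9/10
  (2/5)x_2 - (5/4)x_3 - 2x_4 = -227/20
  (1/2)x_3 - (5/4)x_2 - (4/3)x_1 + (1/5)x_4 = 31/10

Row-reduce:
R1 ← R1 / (-1/5).
R3 ← R3 + 4/3·R1.
R2 ← R2 / (2/5).
R3 ← R3 + 5/4·R2.
R3 ← R3 / (-109/32).
R2 ← R2 + 25/8·R3.
Rank is 3 with 4 unknowns, leaving x_4 free.

infinitely many solutions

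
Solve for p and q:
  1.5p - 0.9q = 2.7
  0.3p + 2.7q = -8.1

p = 0, q = -3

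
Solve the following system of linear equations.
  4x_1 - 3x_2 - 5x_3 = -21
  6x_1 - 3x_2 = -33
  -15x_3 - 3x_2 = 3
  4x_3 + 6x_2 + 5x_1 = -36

x_1 = -6, x_2 = -1, x_3 = 0

Row-reduce the augmented matrix:
R1 ← R1 / (4).
R2 ← R2 − 6·R1.
R4 ← R4 − 5·R1.
R2 ← R2 / (3/2).
R1 ← R1 + 3/4·R2.
R3 ← R3 + 3·R2.
R4 ← R4 − 39/4·R2.
Swap R3 and R4.
R3 ← R3 / (-77/2).
R1 ← R1 − 5/2·R3.
R2 ← R2 − 5·R3.
R4 reduces to 0 = 0, so the extra equation is consistent.
Reading off the reduced rows gives x_1 = -6, x_2 = -1, x_3 = 0.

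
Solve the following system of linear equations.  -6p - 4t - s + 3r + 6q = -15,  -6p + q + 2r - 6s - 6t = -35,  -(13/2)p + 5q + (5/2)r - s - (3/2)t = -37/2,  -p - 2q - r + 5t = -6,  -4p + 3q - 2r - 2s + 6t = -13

no solution

Row-reduce:
R1 ← R1 / (-6).
R2 ← R2 + 6·R1.
R3 ← R3 + 13/2·R1.
R4 ← R4 + 1·R1.
R5 ← R5 + 4·R1.
R2 ← R2 / (-5).
R1 ← R1 + 1·R2.
R3 ← R3 + 3/2·R2.
R4 ← R4 + 3·R2.
R5 ← R5 + 1·R2.
R3 ← R3 / (-9/20).
R1 ← R1 + 3/10·R3.
R2 ← R2 − 1/5·R3.
R4 ← R4 + 9/10·R3.
R5 ← R5 + 19/5·R3.
Swap R4 and R5.
R4 ← R4 / (-370/27).
R1 ← R1 − 1/9·R4.
R2 ← R2 − 46/27·R4.
R3 ← R3 + 95/27·R4.
Row 5 reduces to 0 = 1, a contradiction. The system is inconsistent.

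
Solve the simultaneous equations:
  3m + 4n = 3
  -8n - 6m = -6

infinitely many solutions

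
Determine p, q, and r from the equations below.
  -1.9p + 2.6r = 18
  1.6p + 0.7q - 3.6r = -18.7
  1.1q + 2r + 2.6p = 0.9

Row-reduce the augmented matrix:
R1 ← R1 / (-19/10).
R2 ← R2 − 8/5·R1.
R3 ← R3 − 13/5·R1.
R2 ← R2 / (7/10).
R3 ← R3 − 11/10·R2.
R3 ← R3 / (1034/133).
R1 ← R1 + 26/19·R3.
R2 ← R2 + 268/133·R3.
Reading off the reduced rows gives p = -4, q = 3, r = 4.

p = -4, q = 3, r = 4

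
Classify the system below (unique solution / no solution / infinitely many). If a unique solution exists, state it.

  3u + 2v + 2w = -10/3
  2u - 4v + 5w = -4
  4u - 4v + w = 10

u = 5/3, v = -3/2, w = -8/3

Row-reduce the augmented matrix:
R1 ← R1 / (3).
R2 ← R2 − 2·R1.
R3 ← R3 − 4·R1.
R2 ← R2 / (-16/3).
R1 ← R1 − 2/3·R2.
R3 ← R3 + 20/3·R2.
R3 ← R3 / (-25/4).
R1 ← R1 − 9/8·R3.
R2 ← R2 + 11/16·R3.
Reading off the reduced rows gives u = 5/3, v = -3/2, w = -8/3.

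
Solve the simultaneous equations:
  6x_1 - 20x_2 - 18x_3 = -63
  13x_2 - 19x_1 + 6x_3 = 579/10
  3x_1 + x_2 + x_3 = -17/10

Row-reduce the augmented matrix:
R1 ← R1 / (6).
R2 ← R2 + 19·R1.
R3 ← R3 − 3·R1.
R2 ← R2 / (-151/3).
R1 ← R1 + 10/3·R2.
R3 ← R3 − 11·R2.
R3 ← R3 / (-173/151).
R1 ← R1 − 57/151·R3.
R2 ← R2 − 153/151·R3.
Reading off the reduced rows gives x_1 = -3/2, x_2 = 9/5, x_3 = 1.

x_1 = -3/2, x_2 = 9/5, x_3 = 1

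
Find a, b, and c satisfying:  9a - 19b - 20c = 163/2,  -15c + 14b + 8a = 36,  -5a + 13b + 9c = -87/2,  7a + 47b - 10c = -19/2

a = 5/2, b = -1, c = -2

Row-reduce the augmented matrix:
R1 ← R1 / (9).
R2 ← R2 − 8·R1.
R3 ← R3 + 5·R1.
R4 ← R4 − 7·R1.
R2 ← R2 / (278/9).
R1 ← R1 + 19/9·R2.
R3 ← R3 − 22/9·R2.
R4 ← R4 − 556/9·R2.
R3 ← R3 / (-324/139).
R1 ← R1 + 565/278·R3.
R2 ← R2 − 25/278·R3.
R4 reduces to 0 = 0, so the extra equation is consistent.
Reading off the reduced rows gives a = 5/2, b = -1, c = -2.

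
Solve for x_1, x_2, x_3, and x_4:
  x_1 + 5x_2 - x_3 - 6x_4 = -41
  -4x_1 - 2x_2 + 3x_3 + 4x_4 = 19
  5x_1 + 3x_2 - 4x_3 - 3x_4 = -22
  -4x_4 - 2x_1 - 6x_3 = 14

x_1 = -2, x_2 = -6, x_3 = -3, x_4 = 2

Row-reduce the augmented matrix:
R2 ← R2 + 4·R1.
R3 ← R3 − 5·R1.
R4 ← R4 + 2·R1.
R2 ← R2 / (18).
R1 ← R1 − 5·R2.
R3 ← R3 + 22·R2.
R4 ← R4 − 10·R2.
R3 ← R3 / (-2/9).
R1 ← R1 + 13/18·R3.
R2 ← R2 + 1/18·R3.
R4 ← R4 + 67/9·R3.
R4 ← R4 / (-181/2).
R1 ← R1 + 35/4·R4.
R2 ← R2 + 7/4·R4.
R3 ← R3 + 23/2·R4.
Reading off the reduced rows gives x_1 = -2, x_2 = -6, x_3 = -3, x_4 = 2.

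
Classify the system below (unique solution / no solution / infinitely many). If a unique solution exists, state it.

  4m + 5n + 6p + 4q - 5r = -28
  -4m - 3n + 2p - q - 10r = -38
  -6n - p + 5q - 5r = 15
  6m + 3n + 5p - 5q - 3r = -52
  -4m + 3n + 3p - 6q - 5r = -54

no solution

Row-reduce:
R1 ← R1 / (4).
R2 ← R2 + 4·R1.
R4 ← R4 − 6·R1.
R5 ← R5 + 4·R1.
R2 ← R2 / (2).
R1 ← R1 − 5/4·R2.
R3 ← R3 + 6·R2.
R4 ← R4 + 9/2·R2.
R5 ← R5 − 8·R2.
R3 ← R3 / (23).
R1 ← R1 + 7/2·R3.
R2 ← R2 − 4·R3.
R4 ← R4 − 14·R3.
R5 ← R5 + 23·R3.
R4 ← R4 / (-1175/92).
R1 ← R1 − 231/184·R4.
R2 ← R2 + 43/46·R4.
R3 ← R3 − 14/23·R4.
Row 5 reduces to 0 = -1, a contradiction. The system is inconsistent.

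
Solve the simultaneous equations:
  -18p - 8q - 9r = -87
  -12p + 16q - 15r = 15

Row-reduce:
R1 ← R1 / (-18).
R2 ← R2 + 12·R1.
R2 ← R2 / (64/3).
R1 ← R1 − 4/9·R2.
Rank is 2 with 3 unknowns, leaving r free.

infinitely many solutions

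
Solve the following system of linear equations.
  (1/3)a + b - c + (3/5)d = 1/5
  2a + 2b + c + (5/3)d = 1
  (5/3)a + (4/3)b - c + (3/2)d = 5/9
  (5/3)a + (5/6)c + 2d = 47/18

Row-reduce the augmented matrix:
R1 ← R1 / (1/3).
R2 ← R2 − 2·R1.
R3 ← R3 − 5/3·R1.
R4 ← R4 − 5/3·R1.
R2 ← R2 / (-4).
R1 ← R1 − 3·R2.
R3 ← R3 + 11/3·R2.
R4 ← R4 + 5·R2.
R3 ← R3 / (-29/12).
R1 ← R1 − 9/4·R3.
R2 ← R2 + 7/4·R3.
R4 ← R4 + 35/12·R3.
R4 ← R4 / (284/261).
R1 ← R1 − 35/58·R4.
R2 ← R2 − 83/290·R4.
R3 ← R3 + 49/435·R4.
Reading off the reduced rows gives a = -1, b = -1/3, c = 1/3, d = 2.

a = -1, b = -1/3, c = 1/3, d = 2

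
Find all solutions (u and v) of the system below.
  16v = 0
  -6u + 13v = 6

Row-reduce the augmented matrix:
Swap R1 and R2.
R1 ← R1 / (-6).
R2 ← R2 / (16).
R1 ← R1 + 13/6·R2.
Reading off the reduced rows gives u = -1, v = 0.

u = -1, v = 0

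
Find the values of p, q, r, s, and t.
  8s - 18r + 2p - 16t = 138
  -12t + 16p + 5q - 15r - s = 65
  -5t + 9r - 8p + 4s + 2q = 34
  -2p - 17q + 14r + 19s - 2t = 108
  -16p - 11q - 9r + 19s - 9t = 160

p = 0, q = -1, r = -1, s = 5, t = -5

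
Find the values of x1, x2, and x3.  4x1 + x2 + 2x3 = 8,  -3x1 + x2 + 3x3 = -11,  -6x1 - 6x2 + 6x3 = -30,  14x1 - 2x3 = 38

Row-reduce the augmented matrix:
R1 ← R1 / (4).
R2 ← R2 + 3·R1.
R3 ← R3 + 6·R1.
R4 ← R4 − 14·R1.
R2 ← R2 / (7/4).
R1 ← R1 − 1/4·R2.
R3 ← R3 + 9/2·R2.
R4 ← R4 + 7/2·R2.
R3 ← R3 / (144/7).
R1 ← R1 + 1/7·R3.
R2 ← R2 − 18/7·R3.
R4 reduces to 0 = 0, so the extra equation is consistent.
Reading off the reduced rows gives x1 = 5/2, x2 = 1, x3 = -3/2.

x1 = 5/2, x2 = 1, x3 = -3/2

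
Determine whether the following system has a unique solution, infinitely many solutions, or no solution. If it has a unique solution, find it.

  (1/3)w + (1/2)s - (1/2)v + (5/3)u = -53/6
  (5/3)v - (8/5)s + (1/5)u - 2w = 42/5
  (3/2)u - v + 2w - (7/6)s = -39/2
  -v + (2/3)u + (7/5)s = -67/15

Row-reduce the augmented matrix:
R1 ← R1 / (5/3).
R2 ← R2 − 1/5·R1.
R3 ← R3 − 3/2·R1.
R4 ← R4 − 2/3·R1.
R2 ← R2 / (259/150).
R1 ← R1 + 3/10·R2.
R3 ← R3 + 11/20·R2.
R4 ← R4 + 4/5·R2.
R3 ← R3 / (272/259).
R1 ← R1 + 40/259·R3.
R2 ← R2 + 306/259·R3.
R4 ← R4 + 838/777·R3.
R4 ← R4 / (-10847/6120).
R1 ← R1 + 31/102·R4.
R2 ← R2 + 27/8·R4.
R3 ← R3 + 1667/816·R4.
Reading off the reduced rows gives u = -4, v = 6, w = -2, s = 3.

u = -4, v = 6, w = -2, s = 3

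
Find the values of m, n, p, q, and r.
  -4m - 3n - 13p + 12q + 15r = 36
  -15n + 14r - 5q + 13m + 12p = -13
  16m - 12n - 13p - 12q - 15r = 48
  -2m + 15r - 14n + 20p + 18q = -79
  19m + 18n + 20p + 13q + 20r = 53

Row-reduce the augmented matrix:
R1 ← R1 / (-4).
R2 ← R2 − 13·R1.
R3 ← R3 − 16·R1.
R4 ← R4 + 2·R1.
R5 ← R5 − 19·R1.
R2 ← R2 / (-99/4).
R1 ← R1 − 3/4·R2.
R3 ← R3 + 24·R2.
R4 ← R4 + 25/2·R2.
R5 ← R5 − 15/4·R2.
R3 ← R3 / (-107/3).
R1 ← R1 − 7/3·R3.
R2 ← R2 − 11/9·R3.
R4 ← R4 − 376/9·R3.
R5 ← R5 + 139/3·R3.
R4 ← R4 / (-5728/3531).
R1 ← R1 + 2085/1177·R4.
R2 ← R2 + 4484/3531·R4.
R3 ← R3 + 100/1177·R4.
R5 ← R5 − 7620/107·R4.
R5 ← R5 / (-2514081/1432).
R1 ← R1 − 250911/5728·R5.
R2 ← R2 − 43521/1432·R5.
R3 ← R3 − 3843/1432·R5.
R4 ← R4 − 150971/5728·R5.
Reading off the reduced rows gives m = 3, n = 2, p = -3, q = 0, r = 1.

m = 3, n = 2, p = -3, q = 0, r = 1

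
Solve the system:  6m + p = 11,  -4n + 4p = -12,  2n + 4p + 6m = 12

m = 2, n = 2, p = -1

Row-reduce the augmented matrix:
R1 ← R1 / (6).
R3 ← R3 − 6·R1.
R2 ← R2 / (-4).
R3 ← R3 − 2·R2.
R3 ← R3 / (5).
R1 ← R1 − 1/6·R3.
R2 ← R2 + 1·R3.
Reading off the reduced rows gives m = 2, n = 2, p = -1.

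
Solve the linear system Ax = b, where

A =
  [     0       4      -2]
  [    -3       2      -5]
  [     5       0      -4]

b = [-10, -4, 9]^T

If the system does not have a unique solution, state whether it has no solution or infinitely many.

Row-reduce the augmented matrix:
Swap R1 and R2.
R1 ← R1 / (-3).
R3 ← R3 − 5·R1.
R2 ← R2 / (4).
R1 ← R1 + 2/3·R2.
R3 ← R3 − 10/3·R2.
R3 ← R3 / (-32/3).
R1 ← R1 − 4/3·R3.
R2 ← R2 + 1/2·R3.
Reading off the reduced rows gives x_1 = 1, x_2 = -3, x_3 = -1.

x_1 = 1, x_2 = -3, x_3 = -1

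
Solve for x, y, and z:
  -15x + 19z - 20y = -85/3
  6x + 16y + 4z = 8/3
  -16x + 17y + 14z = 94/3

x = -2, y = 4/3, z = -5/3

Row-reduce the augmented matrix:
R1 ← R1 / (-15).
R2 ← R2 − 6·R1.
R3 ← R3 + 16·R1.
R2 ← R2 / (8).
R1 ← R1 − 4/3·R2.
R3 ← R3 − 115/3·R2.
R3 ← R3 / (-1237/20).
R1 ← R1 + 16/5·R3.
R2 ← R2 − 29/20·R3.
Reading off the reduced rows gives x = -2, y = 4/3, z = -5/3.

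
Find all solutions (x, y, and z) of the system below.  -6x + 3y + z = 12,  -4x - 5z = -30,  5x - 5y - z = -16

Row-reduce the augmented matrix:
R1 ← R1 / (-6).
R2 ← R2 + 4·R1.
R3 ← R3 − 5·R1.
R2 ← R2 / (-2).
R1 ← R1 + 1/2·R2.
R3 ← R3 + 5/2·R2.
R3 ← R3 / (83/12).
R1 ← R1 − 5/4·R3.
R2 ← R2 − 17/6·R3.
Reading off the reduced rows gives x = 0, y = 2, z = 6.

x = 0, y = 2, z = 6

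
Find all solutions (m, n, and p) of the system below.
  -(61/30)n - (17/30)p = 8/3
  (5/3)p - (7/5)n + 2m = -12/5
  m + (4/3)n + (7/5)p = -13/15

no solution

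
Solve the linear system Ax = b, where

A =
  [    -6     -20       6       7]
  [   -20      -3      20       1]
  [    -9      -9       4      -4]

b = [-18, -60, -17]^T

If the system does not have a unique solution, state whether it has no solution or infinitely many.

Row-reduce:
R1 ← R1 / (-6).
R2 ← R2 + 20·R1.
R3 ← R3 + 9·R1.
R2 ← R2 / (191/3).
R1 ← R1 − 10/3·R2.
R3 ← R3 − 21·R2.
R3 ← R3 / (-5).
R1 ← R1 + 1·R3.
Rank is 3 with 4 unknowns, leaving x_4 free.

infinitely many solutions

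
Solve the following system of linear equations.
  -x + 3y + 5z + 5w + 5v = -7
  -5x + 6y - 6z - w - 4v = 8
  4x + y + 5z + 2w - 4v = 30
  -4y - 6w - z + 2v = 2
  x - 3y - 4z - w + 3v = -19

Row-reduce the augmented matrix:
R1 ← R1 / (-1).
R2 ← R2 + 5·R1.
R3 ← R3 − 4·R1.
R5 ← R5 − 1·R1.
R2 ← R2 / (-9).
R1 ← R1 + 3·R2.
R3 ← R3 − 13·R2.
R4 ← R4 + 4·R2.
R3 ← R3 / (-178/9).
R1 ← R1 − 16/3·R3.
R2 ← R2 − 31/9·R3.
R4 ← R4 − 115/9·R3.
R5 ← R5 − 1·R3.
R4 ← R4 / (-400/89).
R1 ← R1 + 47/89·R4.
R2 ← R2 − 16/89·R4.
R3 ← R3 − 70/89·R4.
R5 ← R5 − 286/89·R4.
R5 ← R5 / (2151/400).
R1 ← R1 + 1679/800·R5.
R2 ← R2 + 34/25·R5.
R3 ← R3 − 79/80·R5.
R4 ← R4 − 327/800·R5.
Reading off the reduced rows gives x = 5, y = 6, z = 2, w = -5, v = -1.

x = 5, y = 6, z = 2, w = -5, v = -1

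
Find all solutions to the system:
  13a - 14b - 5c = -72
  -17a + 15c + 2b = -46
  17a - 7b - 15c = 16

Row-reduce the augmented matrix:
R1 ← R1 / (13).
R2 ← R2 + 17·R1.
R3 ← R3 − 17·R1.
R2 ← R2 / (-212/13).
R1 ← R1 + 14/13·R2.
R3 ← R3 − 147/13·R2.
R3 ← R3 / (-275/106).
R1 ← R1 + 50/53·R3.
R2 ← R2 + 55/106·R3.
Reading off the reduced rows gives a = -1, b = 6, c = -5.

a = -1, b = 6, c = -5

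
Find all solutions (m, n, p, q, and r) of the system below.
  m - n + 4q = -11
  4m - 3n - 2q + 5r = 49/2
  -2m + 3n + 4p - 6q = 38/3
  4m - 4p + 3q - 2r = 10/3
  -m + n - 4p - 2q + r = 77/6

m = 3, n = 2, p = -4/3, q = -3, r = 5/2

Row-reduce the augmented matrix:
R2 ← R2 − 4·R1.
R3 ← R3 + 2·R1.
R4 ← R4 − 4·R1.
R5 ← R5 + 1·R1.
R1 ← R1 + 1·R2.
R3 ← R3 − 1·R2.
R4 ← R4 − 4·R2.
R3 ← R3 / (4).
R4 ← R4 + 4·R3.
R5 ← R5 + 4·R3.
R4 ← R4 / (79).
R1 ← R1 + 14·R4.
R2 ← R2 + 18·R4.
R3 ← R3 − 5·R4.
R5 ← R5 − 22·R4.
R5 ← R5 / (278/79).
R1 ← R1 − 17/79·R5.
R2 ← R2 + 91/79·R5.
R3 ← R3 − 145/316·R5.
R4 ← R4 + 27/79·R5.
Reading off the reduced rows gives m = 3, n = 2, p = -4/3, q = -3, r = 5/2.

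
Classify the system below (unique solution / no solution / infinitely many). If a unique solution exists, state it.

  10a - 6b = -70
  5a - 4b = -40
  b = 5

a = -4, b = 5

Row-reduce the augmented matrix:
R1 ← R1 / (10).
R2 ← R2 − 5·R1.
R2 ← R2 / (-1).
R1 ← R1 + 3/5·R2.
R3 ← R3 − 1·R2.
R3 reduces to 0 = 0, so the extra equation is consistent.
Reading off the reduced rows gives a = -4, b = 5.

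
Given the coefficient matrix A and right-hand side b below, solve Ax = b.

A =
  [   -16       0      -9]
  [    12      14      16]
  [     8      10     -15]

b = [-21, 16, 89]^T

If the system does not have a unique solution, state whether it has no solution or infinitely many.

x_1 = 3, x_2 = 2, x_3 = -3

Row-reduce the augmented matrix:
R1 ← R1 / (-16).
R2 ← R2 − 12·R1.
R3 ← R3 − 8·R1.
R2 ← R2 / (14).
R3 ← R3 − 10·R2.
R3 ← R3 / (-731/28).
R1 ← R1 − 9/16·R3.
R2 ← R2 − 37/56·R3.
Reading off the reduced rows gives x_1 = 3, x_2 = 2, x_3 = -3.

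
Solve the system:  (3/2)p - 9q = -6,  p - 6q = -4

infinitely many solutions

Row-reduce:
R1 ← R1 / (3/2).
R2 ← R2 − 1·R1.
Rank is 1 with 2 unknowns, leaving q free.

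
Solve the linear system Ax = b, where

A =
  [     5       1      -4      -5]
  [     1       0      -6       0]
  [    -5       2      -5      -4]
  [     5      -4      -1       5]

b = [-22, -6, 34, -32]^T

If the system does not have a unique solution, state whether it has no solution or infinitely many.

Row-reduce the augmented matrix:
R1 ← R1 / (5).
R2 ← R2 − 1·R1.
R3 ← R3 + 5·R1.
R4 ← R4 − 5·R1.
R2 ← R2 / (-1/5).
R1 ← R1 − 1/5·R2.
R3 ← R3 − 3·R2.
R4 ← R4 + 5·R2.
R3 ← R3 / (-87).
R1 ← R1 + 6·R3.
R2 ← R2 − 26·R3.
R4 ← R4 − 133·R3.
R4 ← R4 / (-169/29).
R1 ← R1 + 12/29·R4.
R2 ← R2 + 93/29·R4.
R3 ← R3 + 2/29·R4.
Reading off the reduced rows gives x_1 = -6, x_2 = -2, x_3 = 0, x_4 = -2.

x_1 = -6, x_2 = -2, x_3 = 0, x_4 = -2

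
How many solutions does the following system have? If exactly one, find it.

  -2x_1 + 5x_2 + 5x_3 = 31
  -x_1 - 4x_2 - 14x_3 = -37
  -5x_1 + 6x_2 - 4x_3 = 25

Row-reduce:
R1 ← R1 / (-2).
R2 ← R2 + 1·R1.
R3 ← R3 + 5·R1.
R2 ← R2 / (-13/2).
R1 ← R1 + 5/2·R2.
R3 ← R3 + 13/2·R2.
Rank is 2 with 3 unknowns, leaving x_3 free.

infinitely many solutions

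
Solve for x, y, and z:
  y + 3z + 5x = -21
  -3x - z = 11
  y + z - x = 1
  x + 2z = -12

Row-reduce the augmented matrix:
R1 ← R1 / (5).
R2 ← R2 + 3·R1.
R3 ← R3 + 1·R1.
R4 ← R4 − 1·R1.
R2 ← R2 / (3/5).
R1 ← R1 − 1/5·R2.
R3 ← R3 − 6/5·R2.
R4 ← R4 + 1/5·R2.
Swap R3 and R4.
R3 ← R3 / (5/3).
R1 ← R1 − 1/3·R3.
R2 ← R2 − 4/3·R3.
R4 reduces to 0 = 0, so the extra equation is consistent.
Reading off the reduced rows gives x = -2, y = 4, z = -5.

x = -2, y = 4, z = -5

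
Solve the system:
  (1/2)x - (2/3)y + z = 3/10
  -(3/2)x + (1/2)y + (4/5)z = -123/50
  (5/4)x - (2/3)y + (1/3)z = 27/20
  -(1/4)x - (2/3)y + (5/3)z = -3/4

x = 1/3, y = -2, z = -6/5

Row-reduce the augmented matrix:
R1 ← R1 / (1/2).
R2 ← R2 + 3/2·R1.
R3 ← R3 − 5/4·R1.
R4 ← R4 + 1/4·R1.
R2 ← R2 / (-3/2).
R1 ← R1 + 4/3·R2.
R3 ← R3 − 1·R2.
R4 ← R4 + 1·R2.
R3 ← R3 / (11/30).
R1 ← R1 + 62/45·R3.
R2 ← R2 + 38/15·R3.
R4 ← R4 + 11/30·R3.
R4 reduces to 0 = 0, so the extra equation is consistent.
Reading off the reduced rows gives x = 1/3, y = -2, z = -6/5.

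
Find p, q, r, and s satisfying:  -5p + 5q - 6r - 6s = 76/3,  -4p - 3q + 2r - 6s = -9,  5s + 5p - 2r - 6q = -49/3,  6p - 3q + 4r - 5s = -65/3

p = -1, q = 8/3, r = -3/2, s = 1/3

Row-reduce the augmented matrix:
R1 ← R1 / (-5).
R2 ← R2 + 4·R1.
R3 ← R3 − 5·R1.
R4 ← R4 − 6·R1.
R2 ← R2 / (-7).
R1 ← R1 + 1·R2.
R3 ← R3 + 1·R2.
R4 ← R4 − 3·R2.
R3 ← R3 / (-314/35).
R1 ← R1 − 8/35·R3.
R2 ← R2 + 34/35·R3.
R4 ← R4 + 2/7·R3.
R4 ← R4 / (-1992/157).
R1 ← R1 − 212/157·R4.
R2 ← R2 − 41/157·R4.
R3 ← R3 − 29/314·R4.
Reading off the reduced rows gives p = -1, q = 8/3, r = -3/2, s = 1/3.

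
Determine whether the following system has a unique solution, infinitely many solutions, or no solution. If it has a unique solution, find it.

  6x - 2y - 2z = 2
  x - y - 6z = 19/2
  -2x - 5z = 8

Row-reduce:
R1 ← R1 / (6).
R2 ← R2 − 1·R1.
R3 ← R3 + 2·R1.
R2 ← R2 / (-2/3).
R1 ← R1 + 1/3·R2.
R3 ← R3 + 2/3·R2.
Row 3 reduces to 0 = -1/2, a contradiction. The system is inconsistent.

no solution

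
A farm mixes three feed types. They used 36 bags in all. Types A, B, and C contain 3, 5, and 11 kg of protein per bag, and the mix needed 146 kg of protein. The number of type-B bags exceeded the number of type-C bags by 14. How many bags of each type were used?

Let a = type-A bags, b = type-B bags, c = type-C bags.
  a + b + c = 36
  3a + 5b + 11c = 146
  b - c = 14
Row-reduce the augmented matrix:
R2 ← R2 − 3·R1.
R2 ← R2 / (2).
R1 ← R1 − 1·R2.
R3 ← R3 − 1·R2.
R3 ← R3 / (-5).
R1 ← R1 + 3·R3.
R2 ← R2 − 4·R3.
Reading off the reduced rows gives a = 20, b = 15, c = 1.

type-A bags: 20, type-B bags: 15, type-C bags: 1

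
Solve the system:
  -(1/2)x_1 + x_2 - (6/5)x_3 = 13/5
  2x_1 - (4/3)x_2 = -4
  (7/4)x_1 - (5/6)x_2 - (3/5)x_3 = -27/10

infinitely many solutions

Row-reduce:
R1 ← R1 / (-1/2).
R2 ← R2 − 2·R1.
R3 ← R3 − 7/4·R1.
R2 ← R2 / (8/3).
R1 ← R1 + 2·R2.
R3 ← R3 − 8/3·R2.
Rank is 2 with 3 unknowns, leaving x_3 free.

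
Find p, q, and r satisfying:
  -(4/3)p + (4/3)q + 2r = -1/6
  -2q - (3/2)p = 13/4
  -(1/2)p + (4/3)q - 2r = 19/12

p = -3/2, q = -1/2, r = -3/4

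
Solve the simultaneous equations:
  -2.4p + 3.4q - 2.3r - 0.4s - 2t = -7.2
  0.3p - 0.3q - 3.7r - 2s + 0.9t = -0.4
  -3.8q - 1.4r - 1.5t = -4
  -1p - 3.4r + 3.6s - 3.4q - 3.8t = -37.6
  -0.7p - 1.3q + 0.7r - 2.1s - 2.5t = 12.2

p = -6, q = -2, r = 4, s = -6, t = 4

Row-reduce the augmented matrix:
R1 ← R1 / (-12/5).
R2 ← R2 − 3/10·R1.
R4 ← R4 + 1·R1.
R5 ← R5 + 7/10·R1.
R2 ← R2 / (1/8).
R1 ← R1 + 17/12·R2.
R3 ← R3 + 19/5·R2.
R4 ← R4 + 289/60·R2.
R5 ← R5 + 55/24·R2.
R3 ← R3 / (-6131/50).
R1 ← R1 + 1327/30·R3.
R2 ← R2 + 319/10·R3.
R4 ← R4 + 11707/75·R3.
R5 ← R5 + 1076/15·R3.
R4 ← R4 / (377582/91965).
R1 ← R1 + 10772/18393·R4.
R2 ← R2 + 1148/6131·R4.
R3 ← R3 − 3116/6131·R4.
R5 ← R5 + 114373/36786·R4.
R5 ← R5 / (-5906079/3775820).
R1 ← R1 − 546301/377582·R5.
R2 ← R2 − 149705/377582·R5.
R3 ← R3 + 895/188791·R5.
R4 ← R4 + 107111/377582·R5.
Reading off the reduced rows gives p = -6, q = -2, r = 4, s = -6, t = 4.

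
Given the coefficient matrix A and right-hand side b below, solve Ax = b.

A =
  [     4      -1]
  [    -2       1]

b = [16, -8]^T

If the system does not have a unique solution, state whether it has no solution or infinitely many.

x_1 = 4, x_2 = 0

Row-reduce the augmented matrix:
R1 ← R1 / (4).
R2 ← R2 + 2·R1.
R2 ← R2 / (1/2).
R1 ← R1 + 1/4·R2.
Reading off the reduced rows gives x_1 = 4, x_2 = 0.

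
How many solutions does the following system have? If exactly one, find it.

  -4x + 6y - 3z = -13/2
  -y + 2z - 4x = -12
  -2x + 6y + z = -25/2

Row-reduce the augmented matrix:
R1 ← R1 / (-4).
R2 ← R2 + 4·R1.
R3 ← R3 + 2·R1.
R2 ← R2 / (-7).
R1 ← R1 + 3/2·R2.
R3 ← R3 − 3·R2.
R3 ← R3 / (65/14).
R1 ← R1 + 9/28·R3.
R2 ← R2 + 5/7·R3.
Reading off the reduced rows gives x = 2, y = -1, z = -5/2.

x = 2, y = -1, z = -5/2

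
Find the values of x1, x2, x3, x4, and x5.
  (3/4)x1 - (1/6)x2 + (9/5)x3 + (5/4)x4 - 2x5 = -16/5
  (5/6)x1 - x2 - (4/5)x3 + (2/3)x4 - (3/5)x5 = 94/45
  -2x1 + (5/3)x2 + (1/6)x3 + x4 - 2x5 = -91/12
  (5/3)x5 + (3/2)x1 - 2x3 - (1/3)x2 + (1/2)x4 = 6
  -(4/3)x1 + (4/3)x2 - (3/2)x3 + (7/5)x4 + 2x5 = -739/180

x1 = 8/3, x2 = 0, x3 = -3/2, x4 = -2, x5 = 0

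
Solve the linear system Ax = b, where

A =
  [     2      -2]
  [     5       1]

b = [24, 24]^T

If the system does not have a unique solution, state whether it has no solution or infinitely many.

From equation 2: x_2 = 24 − 5·x_1.
Substitute into equation 1 and solve: x_1 = 6.
Then x_2 = -6.

x_1 = 6, x_2 = -6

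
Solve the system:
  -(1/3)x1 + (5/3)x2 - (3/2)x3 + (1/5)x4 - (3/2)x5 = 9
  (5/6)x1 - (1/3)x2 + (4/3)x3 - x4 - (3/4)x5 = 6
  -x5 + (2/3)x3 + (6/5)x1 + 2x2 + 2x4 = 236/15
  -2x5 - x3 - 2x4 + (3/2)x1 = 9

Row-reduce:
R1 ← R1 / (-1/3).
R2 ← R2 − 5/6·R1.
R3 ← R3 − 6/5·R1.
R4 ← R4 − 3/2·R1.
R2 ← R2 / (23/6).
R1 ← R1 + 5·R2.
R3 ← R3 − 8·R2.
R4 ← R4 − 15/2·R2.
R3 ← R3 / (107/345).
R1 ← R1 − 31/23·R3.
R2 ← R2 + 29/46·R3.
R4 ← R4 + 139/46·R3.
R4 ← R4 / (19552/535).
R1 ← R1 + 1884/107·R4.
R2 ← R2 − 4023/535·R4.
R3 ← R3 − 6492/535·R4.
Rank is 4 with 5 unknowns, leaving x5 free.

infinitely many solutions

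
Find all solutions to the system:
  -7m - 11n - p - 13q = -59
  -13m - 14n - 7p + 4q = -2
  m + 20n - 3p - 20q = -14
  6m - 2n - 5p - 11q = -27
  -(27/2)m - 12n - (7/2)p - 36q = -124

Row-reduce:
R1 ← R1 / (-7).
R2 ← R2 + 13·R1.
R3 ← R3 − 1·R1.
R4 ← R4 − 6·R1.
R5 ← R5 + 27/2·R1.
R2 ← R2 / (45/7).
R1 ← R1 − 11/7·R2.
R3 ← R3 − 129/7·R2.
R4 ← R4 + 80/7·R2.
R5 ← R5 − 129/14·R2.
R3 ← R3 / (58/5).
R1 ← R1 − 7/5·R3.
R2 ← R2 + 4/5·R3.
R4 ← R4 + 15·R3.
R5 ← R5 − 29/5·R3.
R4 ← R4 / (-27326/261).
R1 ← R1 − 1919/261·R4.
R2 ← R2 + 703/261·R4.
R3 ← R3 + 769/87·R4.
Row 5 reduces to 0 = 1, a contradiction. The system is inconsistent.

no solution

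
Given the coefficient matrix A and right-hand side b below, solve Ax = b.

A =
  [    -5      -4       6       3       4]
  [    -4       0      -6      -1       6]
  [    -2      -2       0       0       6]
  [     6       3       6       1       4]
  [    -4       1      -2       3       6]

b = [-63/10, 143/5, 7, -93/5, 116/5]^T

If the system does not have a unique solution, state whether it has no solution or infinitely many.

Row-reduce the augmented matrix:
R1 ← R1 / (-5).
R2 ← R2 + 4·R1.
R3 ← R3 + 2·R1.
R4 ← R4 − 6·R1.
R5 ← R5 + 4·R1.
R2 ← R2 / (16/5).
R1 ← R1 − 4/5·R2.
R3 ← R3 + 2/5·R2.
R4 ← R4 + 9/5·R2.
R5 ← R5 − 21/5·R2.
R3 ← R3 / (-15/4).
R1 ← R1 − 3/2·R3.
R2 ← R2 + 27/8·R3.
R4 ← R4 − 57/8·R3.
R5 ← R5 − 59/8·R3.
R4 ← R4 / (-2/5).
R1 ← R1 + 2/5·R4.
R2 ← R2 − 2/5·R4.
R3 ← R3 − 13/30·R4.
R5 ← R5 − 28/15·R4.
R5 ← R5 / (99).
R1 ← R1 + 19·R5.
R2 ← R2 − 16·R5.
R3 ← R3 − 79/4·R5.
R4 ← R4 + 97/2·R5.
Reading off the reduced rows gives x_1 = -3/2, x_2 = 1, x_3 = -3, x_4 = 7/5, x_5 = 1.

x_1 = -3/2, x_2 = 1, x_3 = -3, x_4 = 7/5, x_5 = 1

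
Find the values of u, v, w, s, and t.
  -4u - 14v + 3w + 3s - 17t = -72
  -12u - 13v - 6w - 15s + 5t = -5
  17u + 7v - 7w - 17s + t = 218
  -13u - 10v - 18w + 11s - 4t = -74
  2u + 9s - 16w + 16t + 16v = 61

Row-reduce the augmented matrix:
R1 ← R1 / (-4).
R2 ← R2 + 12·R1.
R3 ← R3 − 17·R1.
R4 ← R4 + 13·R1.
R5 ← R5 − 2·R1.
R2 ← R2 / (29).
R1 ← R1 − 7/2·R2.
R3 ← R3 + 105/2·R2.
R4 ← R4 − 71/2·R2.
R5 ← R5 − 9·R2.
R3 ← R3 / (-2483/116).
R1 ← R1 − 123/116·R3.
R2 ← R2 + 15/29·R3.
R4 ← R4 + 1089/116·R3.
R5 ← R5 + 571/58·R3.
R4 ← R4 / (127996/2483).
R1 ← R1 + 537/2483·R4.
R2 ← R2 − 807/2483·R4.
R3 ← R3 − 5533/2483·R4.
R5 ← R5 − 99037/2483·R4.
R5 ← R5 / (-15987/127996).
R1 ← R1 + 146445/127996·R5.
R2 ← R2 − 178603/127996·R5.
R3 ← R3 + 1029/11636·R5.
R4 ← R4 + 75771/127996·R5.
Reading off the reduced rows gives u = 5, v = 3, w = -4, s = -5, t = -1.

u = 5, v = 3, w = -4, s = -5, t = -1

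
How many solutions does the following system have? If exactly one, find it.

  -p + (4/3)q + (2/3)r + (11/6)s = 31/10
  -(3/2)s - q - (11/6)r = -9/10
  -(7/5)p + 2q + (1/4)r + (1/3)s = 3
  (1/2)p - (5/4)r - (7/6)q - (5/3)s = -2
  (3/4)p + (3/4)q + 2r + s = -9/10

Row-reduce the augmented matrix:
R1 ← R1 / (-1).
R3 ← R3 + 7/5·R1.
R4 ← R4 − 1/2·R1.
R5 ← R5 − 3/4·R1.
R2 ← R2 / (-1).
R1 ← R1 + 4/3·R2.
R3 ← R3 − 2/15·R2.
R4 ← R4 + 1/2·R2.
R5 ← R5 − 7/4·R2.
R3 ← R3 / (-167/180).
R1 ← R1 − 16/9·R3.
R2 ← R2 − 11/6·R3.
R5 ← R5 + 17/24·R3.
Swap R4 and R5.
R4 ← R4 / (537/334).
R1 ← R1 + 4505/1002·R4.
R2 ← R2 + 1105/334·R4.
R3 ← R3 − 438/167·R4.
R5 reduces to 0 = 0, so the extra equation is consistent.
Reading off the reduced rows gives p = -2, q = 0, r = 0, s = 3/5.

p = -2, q = 0, r = 0, s = 3/5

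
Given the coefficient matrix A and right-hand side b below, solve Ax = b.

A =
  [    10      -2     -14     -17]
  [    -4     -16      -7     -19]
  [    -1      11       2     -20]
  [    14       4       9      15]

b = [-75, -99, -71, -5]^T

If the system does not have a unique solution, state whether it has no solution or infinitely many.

x_1 = -4, x_2 = 3, x_3 = -4, x_4 = 5

Row-reduce the augmented matrix:
R1 ← R1 / (10).
R2 ← R2 + 4·R1.
R3 ← R3 + 1·R1.
R4 ← R4 − 14·R1.
R2 ← R2 / (-84/5).
R1 ← R1 + 1/5·R2.
R3 ← R3 − 54/5·R2.
R4 ← R4 − 34/5·R2.
R3 ← R3 / (-15/2).
R1 ← R1 + 5/4·R3.
R2 ← R2 − 3/4·R3.
R4 ← R4 − 47/2·R3.
R4 ← R4 / (-19237/210).
R1 ← R1 − 419/84·R4.
R2 ← R2 + 321/140·R4.
R3 ← R3 − 536/105·R4.
Reading off the reduced rows gives x_1 = -4, x_2 = 3, x_3 = -4, x_4 = 5.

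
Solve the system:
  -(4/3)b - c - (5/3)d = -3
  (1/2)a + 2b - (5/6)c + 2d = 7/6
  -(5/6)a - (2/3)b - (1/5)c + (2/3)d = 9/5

infinitely many solutions

Row-reduce:
Swap R1 and R2.
R1 ← R1 / (1/2).
R3 ← R3 + 5/6·R1.
R2 ← R2 / (-4/3).
R1 ← R1 − 4·R2.
R3 ← R3 − 8/3·R2.
R3 ← R3 / (-323/90).
R1 ← R1 + 14/3·R3.
R2 ← R2 − 3/4·R3.
Rank is 3 with 4 unknowns, leaving d free.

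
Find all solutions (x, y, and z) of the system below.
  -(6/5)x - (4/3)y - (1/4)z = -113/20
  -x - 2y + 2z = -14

Row-reduce:
R1 ← R1 / (-6/5).
R2 ← R2 + 1·R1.
R2 ← R2 / (-8/9).
R1 ← R1 − 10/9·R2.
Rank is 2 with 3 unknowns, leaving z free.

infinitely many solutions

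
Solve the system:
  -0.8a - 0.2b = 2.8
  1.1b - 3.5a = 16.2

a = -4, b = 2

Row-reduce the augmented matrix:
R1 ← R1 / (-4/5).
R2 ← R2 + 7/2·R1.
R2 ← R2 / (79/40).
R1 ← R1 − 1/4·R2.
Reading off the reduced rows gives a = -4, b = 2.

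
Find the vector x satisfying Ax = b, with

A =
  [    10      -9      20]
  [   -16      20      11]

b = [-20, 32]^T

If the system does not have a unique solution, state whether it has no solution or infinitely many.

infinitely many solutions

Row-reduce:
R1 ← R1 / (10).
R2 ← R2 + 16·R1.
R2 ← R2 / (28/5).
R1 ← R1 + 9/10·R2.
Rank is 2 with 3 unknowns, leaving x_3 free.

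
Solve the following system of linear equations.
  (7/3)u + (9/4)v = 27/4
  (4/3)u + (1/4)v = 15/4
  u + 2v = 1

Row-reduce:
R1 ← R1 / (7/3).
R2 ← R2 − 4/3·R1.
R3 ← R3 − 1·R1.
R2 ← R2 / (-29/28).
R1 ← R1 − 27/28·R2.
R3 ← R3 − 29/28·R2.
Row 3 reduces to 0 = -2, a contradiction. The system is inconsistent.

no solution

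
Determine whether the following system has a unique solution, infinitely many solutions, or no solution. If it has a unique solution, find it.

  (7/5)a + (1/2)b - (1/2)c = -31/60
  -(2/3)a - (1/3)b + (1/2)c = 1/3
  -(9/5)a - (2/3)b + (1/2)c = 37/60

a = -1/4, b = 0, c = 1/3

Row-reduce the augmented matrix:
R1 ← R1 / (7/5).
R2 ← R2 + 2/3·R1.
R3 ← R3 + 9/5·R1.
R2 ← R2 / (-2/21).
R1 ← R1 − 5/14·R2.
R3 ← R3 + 1/42·R2.
R3 ← R3 / (-5/24).
R1 ← R1 − 5/8·R3.
R2 ← R2 + 11/4·R3.
Reading off the reduced rows gives a = -1/4, b = 0, c = 1/3.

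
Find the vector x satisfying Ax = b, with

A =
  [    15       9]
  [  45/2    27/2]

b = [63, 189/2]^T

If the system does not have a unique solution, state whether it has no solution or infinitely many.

Row-reduce:
R1 ← R1 / (15).
R2 ← R2 − 45/2·R1.
Rank is 1 with 2 unknowns, leaving x_2 free.

infinitely many solutions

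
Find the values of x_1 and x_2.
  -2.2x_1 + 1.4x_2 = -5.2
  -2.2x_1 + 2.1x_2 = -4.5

x_1 = 3, x_2 = 1

Row-reduce the augmented matrix:
R1 ← R1 / (-11/5).
R2 ← R2 + 11/5·R1.
R2 ← R2 / (7/10).
R1 ← R1 + 7/11·R2.
Reading off the reduced rows gives x_1 = 3, x_2 = 1.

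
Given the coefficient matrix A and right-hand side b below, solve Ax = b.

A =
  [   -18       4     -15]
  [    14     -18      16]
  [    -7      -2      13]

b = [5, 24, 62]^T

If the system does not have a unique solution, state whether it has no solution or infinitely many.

x_1 = -3, x_2 = -1, x_3 = 3

Row-reduce the augmented matrix:
R1 ← R1 / (-18).
R2 ← R2 − 14·R1.
R3 ← R3 + 7·R1.
R2 ← R2 / (-134/9).
R1 ← R1 + 2/9·R2.
R3 ← R3 + 32/9·R2.
R3 ← R3 / (2385/134).
R1 ← R1 − 103/134·R3.
R2 ← R2 + 39/134·R3.
Reading off the reduced rows gives x_1 = -3, x_2 = -1, x_3 = 3.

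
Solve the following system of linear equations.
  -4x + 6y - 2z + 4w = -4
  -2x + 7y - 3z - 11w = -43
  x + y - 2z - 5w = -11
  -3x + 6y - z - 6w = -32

infinitely many solutions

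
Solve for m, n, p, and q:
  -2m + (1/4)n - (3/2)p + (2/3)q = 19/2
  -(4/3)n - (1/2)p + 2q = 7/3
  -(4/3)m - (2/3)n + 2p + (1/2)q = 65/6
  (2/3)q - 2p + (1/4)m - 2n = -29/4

Row-reduce the augmented matrix:
R1 ← R1 / (-2).
R3 ← R3 + 4/3·R1.
R4 ← R4 − 1/4·R1.
R2 ← R2 / (-4/3).
R1 ← R1 + 1/8·R2.
R3 ← R3 + 5/6·R2.
R4 ← R4 + 63/32·R2.
R3 ← R3 / (53/16).
R1 ← R1 − 51/64·R3.
R2 ← R2 − 3/8·R3.
R4 ← R4 + 371/256·R3.
R4 ← R4 / (-785/288).
R1 ← R1 + 99/424·R4.
R2 ← R2 + 217/159·R4.
R3 ← R3 + 172/477·R4.
Reading off the reduced rows gives m = -5, n = 2, p = 2, q = 3.

m = -5, n = 2, p = 2, q = 3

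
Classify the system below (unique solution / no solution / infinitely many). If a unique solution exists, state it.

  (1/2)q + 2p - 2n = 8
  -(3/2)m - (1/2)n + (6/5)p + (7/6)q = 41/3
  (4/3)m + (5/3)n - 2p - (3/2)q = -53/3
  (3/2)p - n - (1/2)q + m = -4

m = -5, n = -3, p = 0, q = 4

Row-reduce the augmented matrix:
Swap R1 and R2.
R1 ← R1 / (-3/2).
R3 ← R3 − 4/3·R1.
R4 ← R4 − 1·R1.
R2 ← R2 / (-2).
R1 ← R1 − 1/3·R2.
R3 ← R3 − 11/9·R2.
R4 ← R4 + 4/3·R2.
R3 ← R3 / (13/45).
R1 ← R1 + 7/15·R3.
R2 ← R2 + 1·R3.
R4 ← R4 − 29/30·R3.
R4 ← R4 / (49/104).
R1 ← R1 + 37/39·R4.
R2 ← R2 + 31/39·R4.
R3 ← R3 + 85/156·R4.
Reading off the reduced rows gives m = -5, n = -3, p = 0, q = 4.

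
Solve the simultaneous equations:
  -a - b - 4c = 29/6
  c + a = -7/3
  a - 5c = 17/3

Row-reduce the augmented matrix:
R1 ← R1 / (-1).
R2 ← R2 − 1·R1.
R3 ← R3 − 1·R1.
R2 ← R2 / (-1).
R1 ← R1 − 1·R2.
R3 ← R3 + 1·R2.
R3 ← R3 / (-6).
R1 ← R1 − 1·R3.
R2 ← R2 − 3·R3.
Reading off the reduced rows gives a = -1, b = 3/2, c = -4/3.

a = -1, b = 3/2, c = -4/3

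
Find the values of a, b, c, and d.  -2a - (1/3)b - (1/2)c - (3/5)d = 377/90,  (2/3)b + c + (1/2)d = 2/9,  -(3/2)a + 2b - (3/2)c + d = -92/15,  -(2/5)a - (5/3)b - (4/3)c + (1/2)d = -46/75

a = -9/5, b = -5/3, c = 7/3, d = -2

Row-reduce the augmented matrix:
R1 ← R1 / (-2).
R3 ← R3 + 3/2·R1.
R4 ← R4 + 2/5·R1.
R2 ← R2 / (2/3).
R1 ← R1 − 1/6·R2.
R3 ← R3 − 9/4·R2.
R4 ← R4 + 8/5·R2.
R3 ← R3 / (-9/2).
R2 ← R2 − 3/2·R3.
R4 ← R4 − 7/6·R3.
R4 ← R4 / (18991/10800).
R1 ← R1 − 7/40·R4.
R2 ← R2 − 161/240·R4.
R3 ← R3 − 19/360·R4.
Reading off the reduced rows gives a = -9/5, b = -5/3, c = 7/3, d = -2.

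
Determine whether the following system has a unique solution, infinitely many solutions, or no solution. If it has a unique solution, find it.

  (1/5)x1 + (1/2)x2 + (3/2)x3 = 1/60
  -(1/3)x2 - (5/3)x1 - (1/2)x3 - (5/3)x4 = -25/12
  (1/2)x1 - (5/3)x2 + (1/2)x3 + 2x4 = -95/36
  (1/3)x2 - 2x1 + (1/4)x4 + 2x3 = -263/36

Row-reduce the augmented matrix:
R1 ← R1 / (1/5).
R2 ← R2 + 5/3·R1.
R3 ← R3 − 1/2·R1.
R4 ← R4 + 2·R1.
R2 ← R2 / (23/6).
R1 ← R1 − 5/2·R2.
R3 ← R3 + 35/12·R2.
R4 ← R4 − 16/3·R2.
R3 ← R3 / (541/92).
R1 ← R1 + 15/46·R3.
R2 ← R2 − 72/23·R3.
R4 ← R4 − 7/23·R3.
R4 ← R4 / (5477/2164).
R1 ← R1 − 610/541·R4.
R2 ← R2 + 446/541·R4.
R3 ← R3 − 202/1623·R4.
Reading off the reduced rows gives x1 = 3, x2 = 1/3, x3 = -1/2, x4 = -5/3.

x1 = 3, x2 = 1/3, x3 = -1/2, x4 = -5/3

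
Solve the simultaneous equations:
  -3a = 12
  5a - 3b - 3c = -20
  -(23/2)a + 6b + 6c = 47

no solution

Row-reduce:
R1 ← R1 / (-3).
R2 ← R2 − 5·R1.
R3 ← R3 + 23/2·R1.
R2 ← R2 / (-3).
R3 ← R3 − 6·R2.
Row 3 reduces to 0 = 1, a contradiction. The system is inconsistent.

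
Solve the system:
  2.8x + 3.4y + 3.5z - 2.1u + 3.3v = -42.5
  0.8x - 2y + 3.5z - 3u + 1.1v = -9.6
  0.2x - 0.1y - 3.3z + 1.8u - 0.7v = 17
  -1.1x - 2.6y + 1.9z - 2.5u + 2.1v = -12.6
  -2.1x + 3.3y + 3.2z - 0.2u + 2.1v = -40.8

x = 3, y = -6, z = -1, u = 5, v = -5

Row-reduce the augmented matrix:
R1 ← R1 / (14/5).
R2 ← R2 − 4/5·R1.
R3 ← R3 − 1/5·R1.
R4 ← R4 + 11/10·R1.
R5 ← R5 + 21/10·R1.
R2 ← R2 / (-104/35).
R1 ← R1 − 17/14·R2.
R3 ← R3 + 12/35·R2.
R4 ← R4 + 177/140·R2.
R5 ← R5 − 117/20·R2.
R3 ← R3 / (-499/130).
R1 ← R1 − 945/416·R3.
R2 ← R2 + 175/208·R3.
R4 ← R4 − 9199/4160·R3.
R5 ← R5 − 3439/320·R3.
R4 ← R4 / (-326047/319360).
R1 ← R1 + 13185/31936·R4.
R2 ← R2 − 5103/15968·R4.
R3 ← R3 + 579/998·R4.
R5 ← R5 + 84659/319360·R4.
R5 ← R5 / (4864481/3260470).
R1 ← R1 + 145396/326047·R5.
R2 ← R2 − 334658/326047·R5.
R3 ← R3 + 434069/326047·R5.
R4 ← R4 + 887842/326047·R5.
Reading off the reduced rows gives x = 3, y = -6, z = -1, u = 5, v = -5.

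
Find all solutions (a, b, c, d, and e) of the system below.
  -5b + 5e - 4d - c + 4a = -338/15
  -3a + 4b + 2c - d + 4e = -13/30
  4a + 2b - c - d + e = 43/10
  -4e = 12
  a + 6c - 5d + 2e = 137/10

Row-reduce the augmented matrix:
R1 ← R1 / (4).
R2 ← R2 + 3·R1.
R3 ← R3 − 4·R1.
R5 ← R5 − 1·R1.
R2 ← R2 / (1/4).
R1 ← R1 + 5/4·R2.
R3 ← R3 − 7·R2.
R5 ← R5 − 5/4·R2.
R3 ← R3 / (-35).
R1 ← R1 − 6·R3.
R2 ← R2 − 5·R3.
Swap R4 and R5.
R4 ← R4 / (16).
R1 ← R1 + 9/7·R4.
R2 ← R2 − 3/7·R4.
R3 ← R3 + 23/7·R4.
R5 ← R5 / (-4).
R1 ← R1 + 263/280·R5.
R2 ← R2 − 25/56·R5.
R3 ← R3 + 417/280·R5.
R4 ← R4 + 19/8·R5.
Reading off the reduced rows gives a = 6/5, b = 7/3, c = 8/3, d = -1/2, e = -3.

a = 6/5, b = 7/3, c = 8/3, d = -1/2, e = -3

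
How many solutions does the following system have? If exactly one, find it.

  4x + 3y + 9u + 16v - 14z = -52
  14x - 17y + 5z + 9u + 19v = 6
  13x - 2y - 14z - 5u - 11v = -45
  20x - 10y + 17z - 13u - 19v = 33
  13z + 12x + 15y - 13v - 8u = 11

Row-reduce the augmented matrix:
R1 ← R1 / (4).
R2 ← R2 − 14·R1.
R3 ← R3 − 13·R1.
R4 ← R4 − 20·R1.
R5 ← R5 − 12·R1.
R2 ← R2 / (-55/2).
R1 ← R1 − 3/4·R2.
R3 ← R3 + 47/4·R2.
R4 ← R4 + 25·R2.
R5 ← R5 − 6·R2.
R3 ← R3 / (927/110).
R1 ← R1 + 223/110·R3.
R2 ← R2 + 108/55·R3.
R4 ← R4 − 417/11·R3.
R5 ← R5 − 3673/55·R3.
R4 ← R4 / (22643/309).
R1 ← R1 + 3977/927·R4.
R2 ← R2 + 507/103·R4.
R3 ← R3 + 2710/927·R4.
R5 ← R5 − 143983/927·R4.
R5 ← R5 / (-147636/22643).
R1 ← R1 − 5439/22643·R5.
R2 ← R2 − 4948/22643·R5.
R3 ← R3 − 5921/22643·R5.
R4 ← R4 − 45398/22643·R5.
Reading off the reduced rows gives x = -1, y = -1, z = 3, u = 5, v = -3.

x = -1, y = -1, z = 3, u = 5, v = -3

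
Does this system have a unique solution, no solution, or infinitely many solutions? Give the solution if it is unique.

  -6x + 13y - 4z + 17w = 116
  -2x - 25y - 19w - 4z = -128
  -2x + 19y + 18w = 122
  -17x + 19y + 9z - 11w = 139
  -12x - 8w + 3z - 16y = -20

x = -5, y = 4, z = 0, w = 2

Row-reduce the augmented matrix:
R1 ← R1 / (-6).
R2 ← R2 + 2·R1.
R3 ← R3 + 2·R1.
R4 ← R4 + 17·R1.
R5 ← R5 + 12·R1.
R2 ← R2 / (-88/3).
R1 ← R1 + 13/6·R2.
R3 ← R3 − 44/3·R2.
R4 ← R4 + 107/6·R2.
R5 ← R5 + 42·R2.
Swap R3 and R4.
R3 ← R3 / (483/22).
R1 ← R1 − 19/22·R3.
R2 ← R2 − 1/11·R3.
R5 ← R5 − 163/11·R3.
Swap R4 and R5.
R4 ← R4 / (1943/84).
R1 ← R1 − 61/84·R4.
R2 ← R2 − 43/42·R4.
R3 ← R3 + 169/84·R4.
R5 reduces to 0 = 0, so the extra equation is consistent.
Reading off the reduced rows gives x = -5, y = 4, z = 0, w = 2.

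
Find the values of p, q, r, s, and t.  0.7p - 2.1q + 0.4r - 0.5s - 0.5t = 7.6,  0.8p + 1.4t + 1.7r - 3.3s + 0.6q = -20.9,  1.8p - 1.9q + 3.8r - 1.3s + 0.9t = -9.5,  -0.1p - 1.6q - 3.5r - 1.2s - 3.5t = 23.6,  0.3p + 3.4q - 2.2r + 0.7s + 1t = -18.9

Row-reduce the augmented matrix:
R1 ← R1 / (7/10).
R2 ← R2 − 4/5·R1.
R3 ← R3 − 9/5·R1.
R4 ← R4 + 1/10·R1.
R5 ← R5 − 3/10·R1.
R2 ← R2 / (3).
R1 ← R1 + 3·R2.
R3 ← R3 − 7/2·R2.
R4 ← R4 + 19/10·R2.
R5 ← R5 − 43/10·R2.
R3 ← R3 / (37/28).
R1 ← R1 − 127/70·R3.
R2 ← R2 − 29/70·R3.
R4 ← R4 + 1859/700·R3.
R5 ← R5 + 2907/700·R3.
R4 ← R4 / (31167/9250).
R1 ← R1 + 21628/2775·R4.
R2 ← R2 + 5281/2775·R4.
R3 ← R3 − 1331/555·R4.
R5 ← R5 − 410273/27750·R4.
R5 ← R5 / (8629859/935010).
R1 ← R1 + 419848/93501·R5.
R2 ← R2 + 70006/93501·R5.
R3 ← R3 − 161785/93501·R5.
R4 ← R4 + 23611/31167·R5.
Reading off the reduced rows gives p = -5, q = -5, r = -1, s = 2, t = -4.

p = -5, q = -5, r = -1, s = 2, t = -4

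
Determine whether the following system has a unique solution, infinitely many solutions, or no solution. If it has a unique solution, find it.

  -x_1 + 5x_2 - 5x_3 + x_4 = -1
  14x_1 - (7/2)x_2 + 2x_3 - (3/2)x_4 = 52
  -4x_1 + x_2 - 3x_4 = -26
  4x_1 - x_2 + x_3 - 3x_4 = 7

no solution

Row-reduce:
R1 ← R1 / (-1).
R2 ← R2 − 14·R1.
R3 ← R3 + 4·R1.
R4 ← R4 − 4·R1.
R2 ← R2 / (133/2).
R1 ← R1 + 5·R2.
R3 ← R3 + 19·R2.
R4 ← R4 − 19·R2.
R3 ← R3 / (4/7).
R1 ← R1 + 15/133·R3.
R2 ← R2 + 136/133·R3.
R4 ← R4 − 3/7·R3.
Row 4 reduces to 0 = 1/2, a contradiction. The system is inconsistent.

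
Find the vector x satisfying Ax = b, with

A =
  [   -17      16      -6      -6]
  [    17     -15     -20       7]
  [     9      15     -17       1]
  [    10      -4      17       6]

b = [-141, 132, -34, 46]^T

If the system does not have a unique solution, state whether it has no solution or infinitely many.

x_1 = 5, x_2 = -5, x_3 = 0, x_4 = -4

Row-reduce the augmented matrix:
R1 ← R1 / (-17).
R2 ← R2 − 17·R1.
R3 ← R3 − 9·R1.
R4 ← R4 − 10·R1.
R1 ← R1 + 16/17·R2.
R3 ← R3 − 399/17·R2.
R4 ← R4 − 92/17·R2.
R3 ← R3 / (10031/17).
R1 ← R1 + 410/17·R3.
R2 ← R2 + 26·R3.
R4 ← R4 − 2621/17·R3.
R4 ← R4 / (37718/10031).
R1 ← R1 − 2466/10031·R4.
R2 ← R2 + 1305/10031·R4.
R3 ← R3 + 436/10031·R4.
Reading off the reduced rows gives x_1 = 5, x_2 = -5, x_3 = 0, x_4 = -4.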